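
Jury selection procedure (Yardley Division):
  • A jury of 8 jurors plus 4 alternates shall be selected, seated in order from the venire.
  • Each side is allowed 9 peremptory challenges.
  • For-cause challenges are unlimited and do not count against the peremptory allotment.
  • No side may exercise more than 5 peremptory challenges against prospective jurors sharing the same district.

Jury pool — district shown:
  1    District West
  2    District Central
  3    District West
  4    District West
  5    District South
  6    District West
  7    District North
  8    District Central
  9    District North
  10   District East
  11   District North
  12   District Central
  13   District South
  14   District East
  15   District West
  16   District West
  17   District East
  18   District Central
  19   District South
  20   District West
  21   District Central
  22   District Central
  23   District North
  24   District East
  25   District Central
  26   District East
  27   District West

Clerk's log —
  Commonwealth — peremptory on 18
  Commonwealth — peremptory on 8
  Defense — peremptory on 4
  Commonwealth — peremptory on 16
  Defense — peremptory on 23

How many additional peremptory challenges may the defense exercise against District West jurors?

4

Defense peremptories so far: #4, #23 — 2 of 9 used, 7 left overall.
Against District West: #4 — 1 used; per-district cap 5 leaves 4.
Binding limit: min(7, 4) = 4.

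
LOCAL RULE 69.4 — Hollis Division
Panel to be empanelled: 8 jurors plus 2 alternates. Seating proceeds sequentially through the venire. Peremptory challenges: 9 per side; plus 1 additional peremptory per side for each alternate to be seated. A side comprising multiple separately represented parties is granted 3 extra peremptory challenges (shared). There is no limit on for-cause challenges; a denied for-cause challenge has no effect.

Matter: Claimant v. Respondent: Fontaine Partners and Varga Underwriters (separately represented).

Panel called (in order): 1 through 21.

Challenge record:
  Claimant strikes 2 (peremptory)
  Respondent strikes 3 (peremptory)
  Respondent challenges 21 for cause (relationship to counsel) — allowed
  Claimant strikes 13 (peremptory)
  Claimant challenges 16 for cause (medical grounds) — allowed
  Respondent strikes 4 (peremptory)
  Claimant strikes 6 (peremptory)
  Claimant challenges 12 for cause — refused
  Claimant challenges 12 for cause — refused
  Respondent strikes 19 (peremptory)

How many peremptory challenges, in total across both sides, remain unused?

Claimant allotment: 9 base + 1 × 2 alternates = 11. Respondent allotment: 9 base + 1 × 2 alternates + 3 multi-party = 14.
Claimant peremptories used: #2, #13, #6 — 3 (for-cause on #16, #12, #12 don't count).
Respondent peremptories used: #3, #4, #19 — 3 (the for-cause on #21 doesn't count).
Remaining: (11 − 3) + (14 − 3) = 19.

19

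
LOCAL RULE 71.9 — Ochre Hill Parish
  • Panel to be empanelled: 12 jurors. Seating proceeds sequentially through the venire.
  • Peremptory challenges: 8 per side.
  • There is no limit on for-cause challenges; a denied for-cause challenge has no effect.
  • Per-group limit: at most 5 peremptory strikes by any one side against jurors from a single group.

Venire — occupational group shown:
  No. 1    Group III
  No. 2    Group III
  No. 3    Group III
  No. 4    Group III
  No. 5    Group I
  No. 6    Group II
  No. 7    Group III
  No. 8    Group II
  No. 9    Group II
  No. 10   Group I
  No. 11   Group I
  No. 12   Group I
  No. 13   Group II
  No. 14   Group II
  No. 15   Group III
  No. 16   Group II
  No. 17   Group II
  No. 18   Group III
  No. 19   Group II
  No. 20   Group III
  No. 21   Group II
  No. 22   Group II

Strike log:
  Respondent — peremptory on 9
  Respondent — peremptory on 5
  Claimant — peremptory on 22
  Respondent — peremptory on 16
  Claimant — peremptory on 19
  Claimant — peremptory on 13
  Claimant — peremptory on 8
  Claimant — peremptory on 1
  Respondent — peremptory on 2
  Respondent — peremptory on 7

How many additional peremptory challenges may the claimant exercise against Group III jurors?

Claimant peremptories so far: #22, #19, #13, #8, #1 — 5 of 8 used, 3 left overall.
Against Group III: #1 — 1 used; per-group cap 5 leaves 4.
Binding limit: min(3, 4) = 3.

3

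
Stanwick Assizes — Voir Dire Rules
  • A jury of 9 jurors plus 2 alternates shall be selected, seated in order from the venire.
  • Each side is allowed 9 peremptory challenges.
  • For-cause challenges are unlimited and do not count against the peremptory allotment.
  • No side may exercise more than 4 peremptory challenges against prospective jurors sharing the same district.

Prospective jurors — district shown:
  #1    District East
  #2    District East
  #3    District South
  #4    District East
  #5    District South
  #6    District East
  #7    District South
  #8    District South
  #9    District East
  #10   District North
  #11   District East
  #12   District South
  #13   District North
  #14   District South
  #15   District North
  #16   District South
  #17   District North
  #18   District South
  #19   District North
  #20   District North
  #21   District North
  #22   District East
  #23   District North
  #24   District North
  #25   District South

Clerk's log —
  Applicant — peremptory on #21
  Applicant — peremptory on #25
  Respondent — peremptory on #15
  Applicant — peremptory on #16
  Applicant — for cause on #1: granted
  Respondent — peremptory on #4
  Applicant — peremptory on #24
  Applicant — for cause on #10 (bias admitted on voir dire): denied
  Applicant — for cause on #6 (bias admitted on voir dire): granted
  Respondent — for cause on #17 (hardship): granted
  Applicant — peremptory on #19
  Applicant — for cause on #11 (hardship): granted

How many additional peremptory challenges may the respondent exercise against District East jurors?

3

Respondent peremptories so far: #15, #4 — 2 of 9 used, 7 left overall.
Against District East: #4 — 1 used; per-district cap 4 leaves 3.
Binding limit: min(7, 3) = 3.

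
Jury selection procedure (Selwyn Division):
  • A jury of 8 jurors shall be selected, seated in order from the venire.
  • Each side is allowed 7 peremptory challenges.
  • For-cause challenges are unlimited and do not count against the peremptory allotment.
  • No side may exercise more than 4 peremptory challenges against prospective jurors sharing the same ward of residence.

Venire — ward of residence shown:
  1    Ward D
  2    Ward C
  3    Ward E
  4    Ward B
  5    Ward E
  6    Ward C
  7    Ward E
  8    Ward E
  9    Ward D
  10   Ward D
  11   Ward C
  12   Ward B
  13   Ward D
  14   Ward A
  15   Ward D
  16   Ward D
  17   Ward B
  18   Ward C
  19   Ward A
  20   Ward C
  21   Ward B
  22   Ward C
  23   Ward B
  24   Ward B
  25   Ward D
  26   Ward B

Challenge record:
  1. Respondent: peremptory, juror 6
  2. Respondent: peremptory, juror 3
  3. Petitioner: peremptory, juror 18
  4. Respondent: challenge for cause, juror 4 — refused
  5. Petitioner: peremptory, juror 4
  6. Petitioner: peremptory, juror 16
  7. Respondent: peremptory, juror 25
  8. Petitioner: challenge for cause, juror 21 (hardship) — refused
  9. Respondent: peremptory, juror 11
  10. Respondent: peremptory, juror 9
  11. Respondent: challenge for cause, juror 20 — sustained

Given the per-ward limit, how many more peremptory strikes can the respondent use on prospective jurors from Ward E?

Respondent peremptories so far: #6, #3, #25, #11, #9 — 5 of 7 used, 2 left overall.
Against Ward E: #3 — 1 used; per-ward cap 4 leaves 3.
Binding limit: min(2, 3) = 2.

2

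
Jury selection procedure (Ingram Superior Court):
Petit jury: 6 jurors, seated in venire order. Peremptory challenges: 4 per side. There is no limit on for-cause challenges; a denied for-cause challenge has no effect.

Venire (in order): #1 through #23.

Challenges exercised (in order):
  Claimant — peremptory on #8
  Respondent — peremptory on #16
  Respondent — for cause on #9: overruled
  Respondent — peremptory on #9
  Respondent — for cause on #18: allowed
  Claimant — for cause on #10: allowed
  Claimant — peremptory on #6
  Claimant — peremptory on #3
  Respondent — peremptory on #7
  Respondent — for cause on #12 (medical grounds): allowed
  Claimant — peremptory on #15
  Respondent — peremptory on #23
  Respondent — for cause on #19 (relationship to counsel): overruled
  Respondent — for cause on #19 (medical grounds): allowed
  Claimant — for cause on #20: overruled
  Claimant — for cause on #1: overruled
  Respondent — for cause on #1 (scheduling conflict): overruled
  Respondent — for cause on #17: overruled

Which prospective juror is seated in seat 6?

13

Removed: #3, #6, #7, #8, #9, #10, #12, #15, #16, #18, #19, #23. (#1, #17, #20 stay — for-cause denied.)
Seating in order: seats 1–6 → #1, #2, #4, #5, #11, #13.
So seat 6 is #13.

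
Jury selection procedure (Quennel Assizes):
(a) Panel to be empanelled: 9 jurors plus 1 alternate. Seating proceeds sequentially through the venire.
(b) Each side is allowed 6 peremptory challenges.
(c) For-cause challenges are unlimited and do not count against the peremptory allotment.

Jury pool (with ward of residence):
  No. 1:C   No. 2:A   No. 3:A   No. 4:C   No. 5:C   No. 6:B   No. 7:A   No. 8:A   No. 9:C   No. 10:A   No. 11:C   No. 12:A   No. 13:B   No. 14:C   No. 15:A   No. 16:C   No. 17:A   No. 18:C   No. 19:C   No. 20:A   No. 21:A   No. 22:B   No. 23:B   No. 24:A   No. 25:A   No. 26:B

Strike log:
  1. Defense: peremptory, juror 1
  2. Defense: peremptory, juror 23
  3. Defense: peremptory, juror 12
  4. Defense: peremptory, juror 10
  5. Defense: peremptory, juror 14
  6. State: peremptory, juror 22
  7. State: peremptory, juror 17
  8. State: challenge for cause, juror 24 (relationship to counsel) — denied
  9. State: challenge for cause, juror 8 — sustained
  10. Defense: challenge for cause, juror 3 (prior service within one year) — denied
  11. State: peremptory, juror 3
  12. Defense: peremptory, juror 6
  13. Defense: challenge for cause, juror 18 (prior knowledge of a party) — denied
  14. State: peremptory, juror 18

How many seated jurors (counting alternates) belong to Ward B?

Removed: #1, #3, #6, #8, #10, #12, #14, #17, #18, #22, #23.
Seated (10 incl. alternates): #2, #4, #5, #7, #9, #11, #13, #15, #16, #19.
Of those, in Ward B: #13 → 1.

1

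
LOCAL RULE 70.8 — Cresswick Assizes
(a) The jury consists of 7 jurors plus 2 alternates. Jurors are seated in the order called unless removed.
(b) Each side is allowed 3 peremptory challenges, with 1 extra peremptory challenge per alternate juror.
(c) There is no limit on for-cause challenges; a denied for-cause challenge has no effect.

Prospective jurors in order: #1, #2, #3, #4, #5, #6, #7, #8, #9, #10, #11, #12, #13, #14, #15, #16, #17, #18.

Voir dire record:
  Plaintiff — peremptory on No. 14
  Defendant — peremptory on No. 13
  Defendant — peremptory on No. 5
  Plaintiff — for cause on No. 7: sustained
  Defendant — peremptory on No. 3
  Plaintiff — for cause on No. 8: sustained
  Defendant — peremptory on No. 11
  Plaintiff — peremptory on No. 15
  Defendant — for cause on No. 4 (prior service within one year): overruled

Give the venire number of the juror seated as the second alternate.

Removed: #3, #5, #7, #8, #11, #13, #14, #15. (#4 stays — for-cause denied.)
Seating in order: seats 1–7 → #1, #2, #4, #6, #9, #10, #12; alternates → #16, #17.
So alternate 2 is #17.

17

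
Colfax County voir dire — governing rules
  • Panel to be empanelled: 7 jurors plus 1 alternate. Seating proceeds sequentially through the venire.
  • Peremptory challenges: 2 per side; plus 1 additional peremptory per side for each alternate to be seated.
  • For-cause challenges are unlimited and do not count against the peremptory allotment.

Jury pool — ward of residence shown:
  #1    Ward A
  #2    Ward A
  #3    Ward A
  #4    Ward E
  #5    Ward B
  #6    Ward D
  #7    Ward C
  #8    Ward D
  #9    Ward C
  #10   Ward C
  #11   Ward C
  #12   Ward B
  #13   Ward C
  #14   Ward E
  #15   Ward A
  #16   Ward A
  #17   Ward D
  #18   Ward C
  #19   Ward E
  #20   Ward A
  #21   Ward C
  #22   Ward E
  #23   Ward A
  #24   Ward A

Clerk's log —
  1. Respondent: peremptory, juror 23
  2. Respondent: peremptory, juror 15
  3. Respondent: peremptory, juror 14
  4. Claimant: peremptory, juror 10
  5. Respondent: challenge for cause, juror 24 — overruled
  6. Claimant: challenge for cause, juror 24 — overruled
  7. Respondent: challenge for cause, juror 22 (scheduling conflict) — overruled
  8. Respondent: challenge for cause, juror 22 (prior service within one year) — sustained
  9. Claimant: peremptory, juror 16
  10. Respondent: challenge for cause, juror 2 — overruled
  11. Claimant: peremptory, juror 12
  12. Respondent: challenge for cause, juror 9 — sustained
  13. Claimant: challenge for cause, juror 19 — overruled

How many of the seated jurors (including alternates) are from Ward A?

3

Removed: #9, #10, #12, #14, #15, #16, #22, #23.
Seated (8 incl. alternates): #1, #2, #3, #4, #5, #6, #7, #8.
Of those, in Ward A: #1, #2, #3 → 3.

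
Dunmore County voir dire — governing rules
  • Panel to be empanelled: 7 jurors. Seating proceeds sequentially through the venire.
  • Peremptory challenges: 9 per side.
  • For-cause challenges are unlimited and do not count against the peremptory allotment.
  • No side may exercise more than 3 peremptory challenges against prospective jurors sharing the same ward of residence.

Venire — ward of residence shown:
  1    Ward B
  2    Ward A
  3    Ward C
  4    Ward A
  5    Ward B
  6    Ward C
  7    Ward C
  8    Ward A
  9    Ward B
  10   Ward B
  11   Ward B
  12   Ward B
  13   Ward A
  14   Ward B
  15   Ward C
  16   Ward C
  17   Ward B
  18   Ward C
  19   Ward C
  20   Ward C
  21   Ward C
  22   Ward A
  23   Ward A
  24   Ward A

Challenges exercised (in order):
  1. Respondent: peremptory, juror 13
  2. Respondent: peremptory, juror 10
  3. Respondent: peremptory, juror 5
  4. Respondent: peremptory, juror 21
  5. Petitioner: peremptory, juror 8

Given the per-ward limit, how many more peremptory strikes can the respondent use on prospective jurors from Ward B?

Respondent peremptories so far: #13, #10, #5, #21 — 4 of 9 used, 5 left overall.
Against Ward B: #10, #5 — 2 used; per-ward cap 3 leaves 1.
Binding limit: min(5, 1) = 1.

1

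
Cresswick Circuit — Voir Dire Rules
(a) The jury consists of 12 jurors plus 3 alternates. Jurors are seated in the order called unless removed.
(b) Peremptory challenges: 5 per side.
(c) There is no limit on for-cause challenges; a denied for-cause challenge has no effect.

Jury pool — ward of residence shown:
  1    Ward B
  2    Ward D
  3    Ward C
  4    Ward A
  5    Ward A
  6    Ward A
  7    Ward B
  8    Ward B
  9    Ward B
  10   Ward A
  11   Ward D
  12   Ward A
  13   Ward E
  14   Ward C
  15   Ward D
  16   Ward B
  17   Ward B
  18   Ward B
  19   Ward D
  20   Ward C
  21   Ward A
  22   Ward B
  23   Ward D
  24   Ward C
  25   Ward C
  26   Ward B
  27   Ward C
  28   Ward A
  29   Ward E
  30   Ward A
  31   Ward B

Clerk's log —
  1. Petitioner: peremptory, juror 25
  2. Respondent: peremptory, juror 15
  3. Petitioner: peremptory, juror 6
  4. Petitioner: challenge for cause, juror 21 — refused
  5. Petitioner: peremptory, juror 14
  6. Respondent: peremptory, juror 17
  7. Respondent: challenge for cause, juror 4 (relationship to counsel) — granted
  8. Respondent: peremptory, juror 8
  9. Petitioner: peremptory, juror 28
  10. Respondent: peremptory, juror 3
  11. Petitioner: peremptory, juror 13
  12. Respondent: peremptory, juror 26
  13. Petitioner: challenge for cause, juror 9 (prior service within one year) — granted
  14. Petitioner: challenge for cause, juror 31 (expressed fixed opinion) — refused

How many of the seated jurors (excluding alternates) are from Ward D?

Removed: #3, #4, #6, #8, #9, #13, #14, #15, #17, #25, #26, #28.
Seated jurors 1–12: #1, #2, #5, #7, #10, #11, #12, #16, #18, #19, #20, #21 (alternates #22, #23, #24 not counted).
Of those, in Ward D: #2, #11, #19 → 3.

3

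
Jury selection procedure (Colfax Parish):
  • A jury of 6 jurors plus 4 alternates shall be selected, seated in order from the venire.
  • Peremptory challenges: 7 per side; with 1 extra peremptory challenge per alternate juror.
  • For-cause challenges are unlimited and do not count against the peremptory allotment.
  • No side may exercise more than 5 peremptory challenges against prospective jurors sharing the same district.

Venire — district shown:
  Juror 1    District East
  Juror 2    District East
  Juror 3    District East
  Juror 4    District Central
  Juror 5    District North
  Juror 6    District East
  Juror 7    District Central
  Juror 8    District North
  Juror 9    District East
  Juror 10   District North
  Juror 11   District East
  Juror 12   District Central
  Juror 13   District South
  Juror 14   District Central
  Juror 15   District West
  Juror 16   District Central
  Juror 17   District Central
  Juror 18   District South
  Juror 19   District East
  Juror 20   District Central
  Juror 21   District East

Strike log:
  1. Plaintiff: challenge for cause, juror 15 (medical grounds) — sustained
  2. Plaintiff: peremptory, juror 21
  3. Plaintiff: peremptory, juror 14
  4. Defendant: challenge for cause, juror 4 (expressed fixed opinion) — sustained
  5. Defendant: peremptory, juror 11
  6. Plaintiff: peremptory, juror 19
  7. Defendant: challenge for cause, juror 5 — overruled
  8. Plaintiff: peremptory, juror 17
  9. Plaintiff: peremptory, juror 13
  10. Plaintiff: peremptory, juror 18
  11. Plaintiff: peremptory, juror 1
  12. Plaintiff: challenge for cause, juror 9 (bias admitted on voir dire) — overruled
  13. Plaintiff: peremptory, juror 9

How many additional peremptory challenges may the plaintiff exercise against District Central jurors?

Plaintiff peremptories so far: #21, #14, #19, #17, #13, #18, #1, #9 — 8 of 11 used, 3 left overall.
Against District Central: #14, #17 — 2 used; per-district cap 5 leaves 3.
Binding limit: min(3, 3) = 3.

3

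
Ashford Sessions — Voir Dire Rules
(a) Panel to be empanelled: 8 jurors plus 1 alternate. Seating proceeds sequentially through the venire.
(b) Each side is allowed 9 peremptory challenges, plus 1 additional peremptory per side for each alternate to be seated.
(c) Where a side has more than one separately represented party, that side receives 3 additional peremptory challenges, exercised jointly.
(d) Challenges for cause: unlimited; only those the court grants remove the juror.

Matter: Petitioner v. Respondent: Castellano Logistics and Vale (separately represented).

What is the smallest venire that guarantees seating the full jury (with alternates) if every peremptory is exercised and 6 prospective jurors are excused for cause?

Seats to fill: 8 + 1 alternates = 9.
Peremptories — Petitioner: 9 + 1×1 = 10; Respondent: 9 + 1×1 + 3 = 13; total 23.
For-cause removals: 6.
Minimum venire: 9 + 23 + 6 = 38.

38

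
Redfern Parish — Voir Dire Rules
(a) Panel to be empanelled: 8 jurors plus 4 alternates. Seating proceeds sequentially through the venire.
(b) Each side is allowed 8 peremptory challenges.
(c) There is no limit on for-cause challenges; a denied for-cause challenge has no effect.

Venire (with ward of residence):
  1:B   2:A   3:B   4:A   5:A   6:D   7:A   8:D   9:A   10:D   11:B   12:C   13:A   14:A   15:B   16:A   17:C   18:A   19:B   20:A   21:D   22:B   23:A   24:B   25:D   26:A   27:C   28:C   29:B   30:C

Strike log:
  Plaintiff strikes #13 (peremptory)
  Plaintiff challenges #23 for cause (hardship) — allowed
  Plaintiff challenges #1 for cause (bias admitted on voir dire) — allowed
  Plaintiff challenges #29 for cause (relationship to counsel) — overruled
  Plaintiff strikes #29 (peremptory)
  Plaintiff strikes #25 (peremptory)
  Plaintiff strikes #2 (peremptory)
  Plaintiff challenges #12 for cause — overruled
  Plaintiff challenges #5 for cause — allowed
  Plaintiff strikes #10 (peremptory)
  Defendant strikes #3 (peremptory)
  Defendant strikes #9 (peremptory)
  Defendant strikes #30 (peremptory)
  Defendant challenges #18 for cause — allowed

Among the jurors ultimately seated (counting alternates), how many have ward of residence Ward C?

2

Removed: #1, #2, #3, #5, #9, #10, #13, #18, #23, #25, #29, #30.
Seated (12 incl. alternates): #4, #6, #7, #8, #11, #12, #14, #15, #16, #17, #19, #20.
Of those, in Ward C: #12, #17 → 2.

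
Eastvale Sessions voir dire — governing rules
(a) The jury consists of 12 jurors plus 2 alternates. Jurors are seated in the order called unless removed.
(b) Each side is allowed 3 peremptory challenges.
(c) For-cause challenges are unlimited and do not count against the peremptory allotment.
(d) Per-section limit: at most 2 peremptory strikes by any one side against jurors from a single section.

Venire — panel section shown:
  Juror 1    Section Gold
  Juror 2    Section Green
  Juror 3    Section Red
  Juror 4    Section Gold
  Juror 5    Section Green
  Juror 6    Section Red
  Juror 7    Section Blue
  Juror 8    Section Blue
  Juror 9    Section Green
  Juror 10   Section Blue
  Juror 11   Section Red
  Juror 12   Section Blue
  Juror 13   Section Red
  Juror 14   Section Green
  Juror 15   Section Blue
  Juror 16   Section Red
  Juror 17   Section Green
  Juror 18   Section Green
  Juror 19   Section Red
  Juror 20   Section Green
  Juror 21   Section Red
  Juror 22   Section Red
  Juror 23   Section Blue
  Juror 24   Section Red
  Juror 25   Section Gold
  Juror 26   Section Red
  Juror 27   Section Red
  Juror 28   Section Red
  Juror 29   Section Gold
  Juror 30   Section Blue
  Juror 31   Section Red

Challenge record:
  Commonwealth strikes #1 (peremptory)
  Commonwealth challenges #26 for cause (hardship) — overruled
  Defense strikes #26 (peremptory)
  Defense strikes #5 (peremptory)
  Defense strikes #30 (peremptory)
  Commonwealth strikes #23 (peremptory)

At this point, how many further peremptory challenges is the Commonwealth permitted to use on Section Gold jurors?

Commonwealth peremptories so far: #1, #23 — 2 of 3 used, 1 left overall.
Against Section Gold: #1 — 1 used; per-section cap 2 leaves 1.
Binding limit: min(1, 1) = 1.

1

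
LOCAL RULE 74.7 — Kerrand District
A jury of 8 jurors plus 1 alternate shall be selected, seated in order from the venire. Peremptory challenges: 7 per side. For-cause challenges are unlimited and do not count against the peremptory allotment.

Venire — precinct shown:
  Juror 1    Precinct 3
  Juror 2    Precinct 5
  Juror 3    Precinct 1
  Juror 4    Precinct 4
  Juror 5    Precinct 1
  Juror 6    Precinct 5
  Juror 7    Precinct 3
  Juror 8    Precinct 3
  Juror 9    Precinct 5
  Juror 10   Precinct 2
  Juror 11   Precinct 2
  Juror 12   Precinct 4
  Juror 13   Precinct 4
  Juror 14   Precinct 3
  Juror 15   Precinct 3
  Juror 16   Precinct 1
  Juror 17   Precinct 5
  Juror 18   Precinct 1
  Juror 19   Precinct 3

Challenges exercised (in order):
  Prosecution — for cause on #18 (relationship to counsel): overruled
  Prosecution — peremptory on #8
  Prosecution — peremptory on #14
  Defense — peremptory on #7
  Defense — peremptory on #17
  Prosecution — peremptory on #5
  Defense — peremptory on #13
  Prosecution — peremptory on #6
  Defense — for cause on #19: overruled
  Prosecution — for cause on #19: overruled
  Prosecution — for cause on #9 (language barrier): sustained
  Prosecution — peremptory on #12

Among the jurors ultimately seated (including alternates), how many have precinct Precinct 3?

Removed: #5, #6, #7, #8, #9, #12, #13, #14, #17.
Seated (9 incl. alternates): #1, #2, #3, #4, #10, #11, #15, #16, #18.
Of those, in Precinct 3: #1, #15 → 2.

2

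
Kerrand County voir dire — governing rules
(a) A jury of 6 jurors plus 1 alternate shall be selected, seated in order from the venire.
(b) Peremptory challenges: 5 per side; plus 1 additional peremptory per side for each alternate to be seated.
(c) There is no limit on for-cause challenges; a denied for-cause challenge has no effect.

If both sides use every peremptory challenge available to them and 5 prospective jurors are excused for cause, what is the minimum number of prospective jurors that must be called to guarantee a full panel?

24

Seats to fill: 6 + 1 alternates = 7.
Peremptories: 5 + 1×1 = 6 per side × 2 sides = 12.
For-cause removals: 5.
Minimum venire: 7 + 12 + 5 = 24.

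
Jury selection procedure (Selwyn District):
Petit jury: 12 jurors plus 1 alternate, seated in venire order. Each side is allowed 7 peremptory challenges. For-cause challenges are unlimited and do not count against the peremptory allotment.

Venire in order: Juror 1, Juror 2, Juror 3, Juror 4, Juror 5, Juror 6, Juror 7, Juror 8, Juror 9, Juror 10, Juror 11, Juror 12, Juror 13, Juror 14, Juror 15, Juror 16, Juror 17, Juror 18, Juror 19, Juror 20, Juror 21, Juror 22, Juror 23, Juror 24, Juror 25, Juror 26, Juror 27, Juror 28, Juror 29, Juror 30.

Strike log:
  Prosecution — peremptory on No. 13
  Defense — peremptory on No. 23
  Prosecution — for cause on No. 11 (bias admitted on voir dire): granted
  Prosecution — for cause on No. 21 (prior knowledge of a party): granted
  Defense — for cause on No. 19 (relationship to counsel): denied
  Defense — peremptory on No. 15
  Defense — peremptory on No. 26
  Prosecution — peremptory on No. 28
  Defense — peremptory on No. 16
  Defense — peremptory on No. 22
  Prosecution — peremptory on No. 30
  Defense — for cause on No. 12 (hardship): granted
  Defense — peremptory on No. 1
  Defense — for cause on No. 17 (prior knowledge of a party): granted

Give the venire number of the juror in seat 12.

Removed: #1, #11, #12, #13, #15, #16, #17, #21, #22, #23, #26, #28, #30. (#19 stays — for-cause denied.)
Seating in order: seats 1–12 → #2, #3, #4, #5, #6, #7, #8, #9, #10, #14, #18, #19; alternates → #20.
So seat 12 is #19.

19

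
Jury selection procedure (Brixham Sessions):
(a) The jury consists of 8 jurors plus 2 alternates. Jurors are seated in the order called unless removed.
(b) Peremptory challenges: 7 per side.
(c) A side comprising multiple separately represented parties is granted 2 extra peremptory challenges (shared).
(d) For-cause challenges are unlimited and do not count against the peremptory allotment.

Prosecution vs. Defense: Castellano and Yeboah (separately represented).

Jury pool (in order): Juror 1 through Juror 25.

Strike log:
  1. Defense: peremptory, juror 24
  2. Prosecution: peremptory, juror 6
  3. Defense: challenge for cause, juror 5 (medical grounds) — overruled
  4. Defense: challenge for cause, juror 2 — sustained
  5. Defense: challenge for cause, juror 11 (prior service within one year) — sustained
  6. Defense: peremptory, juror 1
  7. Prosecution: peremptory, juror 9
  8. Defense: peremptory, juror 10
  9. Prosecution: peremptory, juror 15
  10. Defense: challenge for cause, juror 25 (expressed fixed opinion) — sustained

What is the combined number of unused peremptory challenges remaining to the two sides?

10

Prosecution allotment: 7. Defense allotment: 7 base + 2 multi-party = 9.
Prosecution peremptories used: #6, #9, #15 — 3.
Defense peremptories used: #24, #1, #10 — 3 (for-cause on #5, #2, #11, #25 don't count).
Remaining: (7 − 3) + (9 − 3) = 10.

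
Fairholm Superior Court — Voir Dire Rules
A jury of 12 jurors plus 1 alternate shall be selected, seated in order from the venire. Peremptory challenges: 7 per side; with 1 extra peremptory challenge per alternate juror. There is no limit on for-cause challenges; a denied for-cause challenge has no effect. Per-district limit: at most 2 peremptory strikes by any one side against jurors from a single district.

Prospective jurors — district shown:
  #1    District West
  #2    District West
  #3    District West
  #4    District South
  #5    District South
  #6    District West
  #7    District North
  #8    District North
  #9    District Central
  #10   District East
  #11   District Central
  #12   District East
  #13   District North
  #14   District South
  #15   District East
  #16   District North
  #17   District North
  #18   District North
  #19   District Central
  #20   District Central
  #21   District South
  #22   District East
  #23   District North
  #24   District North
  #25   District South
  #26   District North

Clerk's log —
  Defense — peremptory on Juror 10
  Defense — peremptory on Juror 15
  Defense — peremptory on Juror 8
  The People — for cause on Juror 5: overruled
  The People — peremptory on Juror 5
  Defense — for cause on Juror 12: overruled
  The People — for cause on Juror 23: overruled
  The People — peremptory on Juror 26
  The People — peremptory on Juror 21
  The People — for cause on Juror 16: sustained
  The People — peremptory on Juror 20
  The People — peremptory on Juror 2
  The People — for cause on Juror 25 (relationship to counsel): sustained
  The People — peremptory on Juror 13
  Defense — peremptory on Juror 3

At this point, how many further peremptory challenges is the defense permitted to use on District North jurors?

Defense peremptories so far: #10, #15, #8, #3 — 4 of 8 used, 4 left overall.
Against District North: #8 — 1 used; per-district cap 2 leaves 1.
Binding limit: min(4, 1) = 1.

1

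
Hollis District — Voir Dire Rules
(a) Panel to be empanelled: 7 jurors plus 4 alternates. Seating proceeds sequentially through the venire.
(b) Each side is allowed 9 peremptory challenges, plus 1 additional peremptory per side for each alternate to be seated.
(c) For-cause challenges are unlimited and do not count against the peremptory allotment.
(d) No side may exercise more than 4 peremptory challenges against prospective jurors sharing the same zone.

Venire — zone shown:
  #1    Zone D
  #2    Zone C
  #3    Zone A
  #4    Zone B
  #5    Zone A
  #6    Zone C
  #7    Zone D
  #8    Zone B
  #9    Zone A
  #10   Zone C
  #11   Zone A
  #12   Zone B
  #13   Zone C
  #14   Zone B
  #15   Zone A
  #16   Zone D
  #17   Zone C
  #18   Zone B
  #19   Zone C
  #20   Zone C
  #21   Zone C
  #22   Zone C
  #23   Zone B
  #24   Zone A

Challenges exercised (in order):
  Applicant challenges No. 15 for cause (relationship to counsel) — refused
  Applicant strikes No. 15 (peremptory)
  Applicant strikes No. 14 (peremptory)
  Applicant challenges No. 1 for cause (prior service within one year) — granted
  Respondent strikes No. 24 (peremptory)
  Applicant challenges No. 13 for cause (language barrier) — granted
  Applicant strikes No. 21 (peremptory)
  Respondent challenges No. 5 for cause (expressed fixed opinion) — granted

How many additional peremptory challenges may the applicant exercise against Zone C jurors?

Applicant peremptories so far: #15, #14, #21 — 3 of 13 used, 10 left overall.
Against Zone C: #21 — 1 used; per-zone cap 4 leaves 3.
Binding limit: min(10, 3) = 3.

3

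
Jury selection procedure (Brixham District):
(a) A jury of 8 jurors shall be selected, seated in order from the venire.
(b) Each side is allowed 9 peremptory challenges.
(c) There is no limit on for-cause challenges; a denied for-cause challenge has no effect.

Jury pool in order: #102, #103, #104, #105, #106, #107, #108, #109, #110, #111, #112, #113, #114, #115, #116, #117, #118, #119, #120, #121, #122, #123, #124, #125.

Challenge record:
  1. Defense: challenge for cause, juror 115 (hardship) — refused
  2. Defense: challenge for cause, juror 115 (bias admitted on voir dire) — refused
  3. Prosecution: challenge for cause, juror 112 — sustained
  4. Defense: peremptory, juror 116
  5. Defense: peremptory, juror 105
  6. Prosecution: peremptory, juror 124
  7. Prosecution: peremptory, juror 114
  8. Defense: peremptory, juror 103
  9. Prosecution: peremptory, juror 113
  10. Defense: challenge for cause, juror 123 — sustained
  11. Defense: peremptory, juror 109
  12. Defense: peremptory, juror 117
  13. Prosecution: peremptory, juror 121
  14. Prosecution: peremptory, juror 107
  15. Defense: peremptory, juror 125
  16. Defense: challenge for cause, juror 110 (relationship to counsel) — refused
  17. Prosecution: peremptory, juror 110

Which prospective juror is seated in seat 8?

Removed: #103, #105, #107, #109, #110, #112, #113, #114, #116, #117, #121, #123, #124, #125. (#115 stays — for-cause denied.)
Seating in order: seats 1–8 → #102, #104, #106, #108, #111, #115, #118, #119.
So seat 8 is #119.

119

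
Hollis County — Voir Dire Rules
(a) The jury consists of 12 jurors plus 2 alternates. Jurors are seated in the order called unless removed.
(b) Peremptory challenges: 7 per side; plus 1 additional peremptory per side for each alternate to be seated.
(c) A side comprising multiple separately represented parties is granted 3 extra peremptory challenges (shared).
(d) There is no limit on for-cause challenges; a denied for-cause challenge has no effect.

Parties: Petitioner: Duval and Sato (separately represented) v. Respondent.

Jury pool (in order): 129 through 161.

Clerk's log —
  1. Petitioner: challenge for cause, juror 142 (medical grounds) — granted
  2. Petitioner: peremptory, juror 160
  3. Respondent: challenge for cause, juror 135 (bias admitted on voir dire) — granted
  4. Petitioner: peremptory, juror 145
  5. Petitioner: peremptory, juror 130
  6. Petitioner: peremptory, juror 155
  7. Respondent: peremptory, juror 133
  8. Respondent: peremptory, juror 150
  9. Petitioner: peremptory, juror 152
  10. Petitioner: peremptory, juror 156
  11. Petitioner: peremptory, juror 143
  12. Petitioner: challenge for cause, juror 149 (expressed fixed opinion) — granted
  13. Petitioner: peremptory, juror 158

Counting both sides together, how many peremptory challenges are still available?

Petitioner allotment: 7 base + 1 × 2 alternates + 3 multi-party = 12. Respondent allotment: 7 base + 1 × 2 alternates = 9.
Petitioner peremptories used: #160, #145, #130, #155, #152, #156, #143, #158 — 8 (for-cause on #142, #149 don't count).
Respondent peremptories used: #133, #150 — 2 (the for-cause on #135 doesn't count).
Remaining: (12 − 8) + (9 − 2) = 11.

11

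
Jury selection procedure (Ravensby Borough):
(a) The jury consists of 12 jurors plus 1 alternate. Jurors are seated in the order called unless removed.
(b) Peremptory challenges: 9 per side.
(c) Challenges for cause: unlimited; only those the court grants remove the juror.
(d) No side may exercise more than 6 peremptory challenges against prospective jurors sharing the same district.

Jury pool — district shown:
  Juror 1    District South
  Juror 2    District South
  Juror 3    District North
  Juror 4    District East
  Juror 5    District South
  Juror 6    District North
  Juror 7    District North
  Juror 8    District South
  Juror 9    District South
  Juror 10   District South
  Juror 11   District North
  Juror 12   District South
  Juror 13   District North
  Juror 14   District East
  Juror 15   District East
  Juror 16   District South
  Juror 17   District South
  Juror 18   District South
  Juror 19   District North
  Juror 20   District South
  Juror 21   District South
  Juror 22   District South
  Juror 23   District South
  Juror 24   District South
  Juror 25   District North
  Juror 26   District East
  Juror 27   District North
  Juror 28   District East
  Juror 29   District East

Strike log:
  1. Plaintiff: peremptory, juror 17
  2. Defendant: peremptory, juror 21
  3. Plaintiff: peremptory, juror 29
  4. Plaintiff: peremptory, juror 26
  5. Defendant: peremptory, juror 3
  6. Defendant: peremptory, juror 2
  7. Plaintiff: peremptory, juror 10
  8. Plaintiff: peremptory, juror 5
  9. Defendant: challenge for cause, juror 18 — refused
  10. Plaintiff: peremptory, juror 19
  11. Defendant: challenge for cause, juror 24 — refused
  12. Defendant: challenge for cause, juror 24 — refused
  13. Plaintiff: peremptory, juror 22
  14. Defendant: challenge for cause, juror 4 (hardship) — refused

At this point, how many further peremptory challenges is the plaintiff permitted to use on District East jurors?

Plaintiff peremptories so far: #17, #29, #26, #10, #5, #19, #22 — 7 of 9 used, 2 left overall.
Against District East: #29, #26 — 2 used; per-district cap 6 leaves 4.
Binding limit: min(2, 4) = 2.

2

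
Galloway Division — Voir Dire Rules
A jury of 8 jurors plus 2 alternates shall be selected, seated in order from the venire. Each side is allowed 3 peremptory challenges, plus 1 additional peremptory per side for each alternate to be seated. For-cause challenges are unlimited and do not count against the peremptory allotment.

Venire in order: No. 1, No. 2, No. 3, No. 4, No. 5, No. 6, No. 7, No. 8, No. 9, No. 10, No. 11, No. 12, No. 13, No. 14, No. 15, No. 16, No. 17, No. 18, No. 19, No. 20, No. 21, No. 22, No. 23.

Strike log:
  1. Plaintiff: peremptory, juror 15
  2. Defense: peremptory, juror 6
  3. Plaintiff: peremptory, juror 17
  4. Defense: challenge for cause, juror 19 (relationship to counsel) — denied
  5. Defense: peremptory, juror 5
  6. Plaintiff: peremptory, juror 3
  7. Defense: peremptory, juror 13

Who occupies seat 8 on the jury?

Removed: #3, #5, #6, #13, #15, #17. (#19 stays — for-cause denied.)
Filling seats in venire order through position 8: #1, #2, #4, #7, #8, #9, #10, #11.
So seat 8 is #11.

11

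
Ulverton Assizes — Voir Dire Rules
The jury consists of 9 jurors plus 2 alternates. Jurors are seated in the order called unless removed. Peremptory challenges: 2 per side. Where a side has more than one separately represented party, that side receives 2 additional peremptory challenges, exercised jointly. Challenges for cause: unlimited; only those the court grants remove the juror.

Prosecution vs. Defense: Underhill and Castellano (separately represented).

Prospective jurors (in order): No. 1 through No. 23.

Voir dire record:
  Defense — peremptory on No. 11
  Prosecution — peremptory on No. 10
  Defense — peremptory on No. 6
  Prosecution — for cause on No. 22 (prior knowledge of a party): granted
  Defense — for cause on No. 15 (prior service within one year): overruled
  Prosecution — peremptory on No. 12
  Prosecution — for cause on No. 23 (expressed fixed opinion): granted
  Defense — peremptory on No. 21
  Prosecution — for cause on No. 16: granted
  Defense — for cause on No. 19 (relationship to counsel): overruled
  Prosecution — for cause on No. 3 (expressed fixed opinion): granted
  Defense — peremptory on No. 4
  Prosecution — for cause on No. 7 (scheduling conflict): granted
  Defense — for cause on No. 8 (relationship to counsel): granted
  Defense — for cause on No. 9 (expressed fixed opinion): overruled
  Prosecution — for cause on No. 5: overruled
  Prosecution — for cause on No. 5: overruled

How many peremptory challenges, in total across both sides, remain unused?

0

Prosecution allotment: 2. Defense allotment: 2 base + 2 multi-party = 4.
Prosecution peremptories used: #10, #12 — 2 (for-cause on #22, #23, #16, #3, #7, #5, #5 don't count).
Defense peremptories used: #11, #6, #21, #4 — 4 (for-cause on #15, #19, #8, #9 don't count).
Remaining: (2 − 2) + (4 − 4) = 0.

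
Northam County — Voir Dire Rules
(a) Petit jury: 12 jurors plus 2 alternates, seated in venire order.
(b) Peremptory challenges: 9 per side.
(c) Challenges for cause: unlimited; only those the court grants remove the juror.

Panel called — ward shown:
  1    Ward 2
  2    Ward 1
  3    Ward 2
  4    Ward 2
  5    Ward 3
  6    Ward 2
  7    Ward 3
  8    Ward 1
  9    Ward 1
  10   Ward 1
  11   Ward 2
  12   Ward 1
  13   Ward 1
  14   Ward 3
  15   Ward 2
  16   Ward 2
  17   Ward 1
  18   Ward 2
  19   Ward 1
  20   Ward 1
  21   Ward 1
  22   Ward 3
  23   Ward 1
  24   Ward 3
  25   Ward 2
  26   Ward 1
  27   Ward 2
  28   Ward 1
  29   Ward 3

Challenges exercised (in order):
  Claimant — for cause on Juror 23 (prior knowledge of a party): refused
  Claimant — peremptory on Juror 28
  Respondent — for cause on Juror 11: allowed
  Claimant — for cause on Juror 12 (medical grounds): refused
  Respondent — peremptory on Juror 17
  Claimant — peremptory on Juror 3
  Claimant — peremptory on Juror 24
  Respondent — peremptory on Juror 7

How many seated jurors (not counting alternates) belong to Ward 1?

6

Removed: #3, #7, #11, #17, #24, #28.
Seated jurors 1–12: #1, #2, #4, #5, #6, #8, #9, #10, #12, #13, #14, #15 (alternates #16, #18 not counted).
Of those, in Ward 1: #2, #8, #9, #10, #12, #13 → 6.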